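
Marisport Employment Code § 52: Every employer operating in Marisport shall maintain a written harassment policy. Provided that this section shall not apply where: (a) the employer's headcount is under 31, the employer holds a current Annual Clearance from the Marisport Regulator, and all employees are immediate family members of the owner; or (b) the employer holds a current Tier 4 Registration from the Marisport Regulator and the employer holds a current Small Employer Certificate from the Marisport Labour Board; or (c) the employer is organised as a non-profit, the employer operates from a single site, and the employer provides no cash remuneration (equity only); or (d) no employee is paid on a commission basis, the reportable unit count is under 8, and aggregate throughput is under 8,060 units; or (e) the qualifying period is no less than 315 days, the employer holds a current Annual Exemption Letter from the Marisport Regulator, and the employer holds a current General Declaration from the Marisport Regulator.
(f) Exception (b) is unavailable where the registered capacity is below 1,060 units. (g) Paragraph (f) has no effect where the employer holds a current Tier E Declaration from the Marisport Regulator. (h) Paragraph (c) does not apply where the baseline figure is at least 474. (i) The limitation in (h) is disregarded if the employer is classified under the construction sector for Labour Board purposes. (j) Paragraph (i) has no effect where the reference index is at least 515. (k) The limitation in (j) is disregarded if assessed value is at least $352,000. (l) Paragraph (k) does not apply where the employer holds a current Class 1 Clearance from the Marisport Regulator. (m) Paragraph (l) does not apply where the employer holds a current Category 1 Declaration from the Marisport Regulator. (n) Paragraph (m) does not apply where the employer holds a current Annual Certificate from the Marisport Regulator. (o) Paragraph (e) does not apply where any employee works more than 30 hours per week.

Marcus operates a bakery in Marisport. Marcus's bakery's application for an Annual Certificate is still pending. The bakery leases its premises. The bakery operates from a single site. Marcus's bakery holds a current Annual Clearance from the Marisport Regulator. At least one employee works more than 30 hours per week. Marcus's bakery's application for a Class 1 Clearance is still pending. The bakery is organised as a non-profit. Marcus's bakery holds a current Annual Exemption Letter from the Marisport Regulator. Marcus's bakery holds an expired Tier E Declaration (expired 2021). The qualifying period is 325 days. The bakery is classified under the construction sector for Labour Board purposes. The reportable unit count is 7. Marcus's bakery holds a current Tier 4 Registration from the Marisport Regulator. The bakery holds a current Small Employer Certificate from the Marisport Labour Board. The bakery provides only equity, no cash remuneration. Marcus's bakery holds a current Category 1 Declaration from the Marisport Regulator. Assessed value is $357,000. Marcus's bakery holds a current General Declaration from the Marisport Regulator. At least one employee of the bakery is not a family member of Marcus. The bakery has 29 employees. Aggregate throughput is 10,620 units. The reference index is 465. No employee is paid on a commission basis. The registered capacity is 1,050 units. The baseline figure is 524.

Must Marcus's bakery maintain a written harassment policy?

Exception (a) requires that all employees are immediate family members of the owner; but at least one employee is not a family member, so (a) is unavailable.
All of (b)'s requirements are met (a current Tier 4 Registration is held; a current Small Employer Certificate is held). However, paragraphs (f)–(g) must be considered: (f) is triggered — the registered capacity is 1,050 units, below the 1,060 units limit. (g) is inapplicable (no current Tier E Declaration is held), so (f) stands. (b) is therefore removed.
Exception (c)'s conditions are all satisfied: the employer is a non-profit; the employer operates from a single site; remuneration is equity-only. Applying paragraphs (h)–(n): (h) is engaged (the baseline figure is 524, meeting the 474 threshold), but is overridden by (i): (i) is triggered — the bakery is classified under the construction sector. (j), which would lift (i), is not engaged — the reference index is 465, short of 515. Exception (c) stands.
Exception (d) fails — aggregate throughput is 10,620 units, not under 8,060 units.
Exception (e): the qualifying period is 325 days, meeting the 315 days threshold; a current Annual Exemption Letter is held; a current General Declaration is held — every condition holds. Turning to paragraph (o): (o) applies — at least one employee exceeds 30 hours/week. (e) is therefore removed.

No — exception (c) applies; Marcus's bakery is not required to maintain a written harassment policy.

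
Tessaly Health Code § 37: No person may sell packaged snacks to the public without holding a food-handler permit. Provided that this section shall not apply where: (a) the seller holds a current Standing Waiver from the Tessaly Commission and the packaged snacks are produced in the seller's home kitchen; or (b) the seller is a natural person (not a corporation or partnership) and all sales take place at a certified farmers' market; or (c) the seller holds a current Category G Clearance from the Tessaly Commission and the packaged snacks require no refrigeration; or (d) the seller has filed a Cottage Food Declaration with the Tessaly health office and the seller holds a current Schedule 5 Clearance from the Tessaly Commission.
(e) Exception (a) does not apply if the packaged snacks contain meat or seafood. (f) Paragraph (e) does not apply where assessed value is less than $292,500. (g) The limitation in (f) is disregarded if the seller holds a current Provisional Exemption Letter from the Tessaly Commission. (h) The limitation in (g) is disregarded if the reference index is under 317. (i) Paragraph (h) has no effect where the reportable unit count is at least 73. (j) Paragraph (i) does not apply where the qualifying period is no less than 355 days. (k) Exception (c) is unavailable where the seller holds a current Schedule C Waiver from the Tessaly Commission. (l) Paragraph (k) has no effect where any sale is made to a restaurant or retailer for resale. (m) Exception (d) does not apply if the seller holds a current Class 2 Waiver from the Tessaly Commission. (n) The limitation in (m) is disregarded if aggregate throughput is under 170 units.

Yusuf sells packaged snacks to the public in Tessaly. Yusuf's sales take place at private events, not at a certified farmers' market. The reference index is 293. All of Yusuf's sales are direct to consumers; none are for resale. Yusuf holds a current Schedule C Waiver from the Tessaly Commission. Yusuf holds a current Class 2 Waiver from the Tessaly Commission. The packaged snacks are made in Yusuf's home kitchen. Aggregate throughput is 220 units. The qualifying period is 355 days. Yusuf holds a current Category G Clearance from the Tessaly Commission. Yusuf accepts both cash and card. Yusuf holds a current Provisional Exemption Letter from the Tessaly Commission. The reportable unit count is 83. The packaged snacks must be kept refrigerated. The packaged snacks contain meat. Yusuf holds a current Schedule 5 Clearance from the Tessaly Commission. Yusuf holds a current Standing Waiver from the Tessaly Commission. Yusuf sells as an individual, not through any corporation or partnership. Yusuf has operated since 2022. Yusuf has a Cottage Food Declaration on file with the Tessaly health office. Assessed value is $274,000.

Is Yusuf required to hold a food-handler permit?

No — exception (a) applies; Yusuf is not required to hold a food-handler permit.

Exception (a) is satisfied on its face — a current Standing Waiver is held; the packaged snacks are home-kitchen produced. Applying paragraphs (e)–(j): (e) would limit (a) — the packaged snacks contain meat — but (f) sets (e) aside: (f) operates — assessed value is $274,000, less than the $292,500 limit. (g) would limit (f) — a current Provisional Exemption Letter is held — but (h) sets (g) aside: (h) applies — the reference index is 293, under the 317 limit. (i) would limit (h) — the reportable unit count is 83, meeting the 73 threshold — but (j) sets (i) aside: (j) is engaged — the qualifying period is 355 days, meeting the 355 days threshold. So (a) applies.
Exception (b) requires that all sales take place at a certified farmers' market; but sales are at private events, not a certified farmers' market, so (b) is unavailable.
Exception (c) requires that the packaged snacks require no refrigeration; but the packaged snacks require refrigeration, so (c) is unavailable.
All of (d)'s requirements are met (a Cottage Food Declaration is on file; a current Schedule 5 Clearance is held). But: (m) operates against (d): a current Class 2 Waiver is held. (n) does not operate here (aggregate throughput is 220 units, not under 170 units), so (m) stands. So (d) is unavailable.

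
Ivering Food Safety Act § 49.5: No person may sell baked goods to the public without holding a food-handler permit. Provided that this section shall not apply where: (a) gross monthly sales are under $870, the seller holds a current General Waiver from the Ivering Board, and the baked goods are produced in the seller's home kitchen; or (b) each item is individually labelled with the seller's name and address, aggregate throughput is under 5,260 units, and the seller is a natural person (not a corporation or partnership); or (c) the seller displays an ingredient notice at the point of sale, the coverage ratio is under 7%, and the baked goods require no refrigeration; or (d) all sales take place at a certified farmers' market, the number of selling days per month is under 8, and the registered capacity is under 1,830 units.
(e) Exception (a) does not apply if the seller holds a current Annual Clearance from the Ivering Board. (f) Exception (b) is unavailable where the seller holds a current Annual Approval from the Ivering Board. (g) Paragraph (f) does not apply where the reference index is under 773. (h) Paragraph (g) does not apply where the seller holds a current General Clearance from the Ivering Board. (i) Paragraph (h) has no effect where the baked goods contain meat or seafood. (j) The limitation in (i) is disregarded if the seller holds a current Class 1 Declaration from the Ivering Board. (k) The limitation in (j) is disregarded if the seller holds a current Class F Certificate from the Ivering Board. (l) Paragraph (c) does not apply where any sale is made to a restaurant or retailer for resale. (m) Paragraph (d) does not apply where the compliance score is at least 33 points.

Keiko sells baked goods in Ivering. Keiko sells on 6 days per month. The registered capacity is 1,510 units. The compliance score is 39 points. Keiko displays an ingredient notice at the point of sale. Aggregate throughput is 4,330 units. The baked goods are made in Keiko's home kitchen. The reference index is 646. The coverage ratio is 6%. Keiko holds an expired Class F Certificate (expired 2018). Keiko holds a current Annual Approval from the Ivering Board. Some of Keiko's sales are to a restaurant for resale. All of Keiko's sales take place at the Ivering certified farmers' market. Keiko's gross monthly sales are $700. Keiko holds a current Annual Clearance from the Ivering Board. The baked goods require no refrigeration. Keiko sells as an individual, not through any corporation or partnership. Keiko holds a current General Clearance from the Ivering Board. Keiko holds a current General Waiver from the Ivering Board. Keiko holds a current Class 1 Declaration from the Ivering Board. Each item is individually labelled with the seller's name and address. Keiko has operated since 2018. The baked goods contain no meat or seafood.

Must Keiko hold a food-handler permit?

Exception (a): gross monthly sales are $700, under the $870 limit; a current General Waiver is held; the baked goods are home-kitchen produced — every condition holds. However, paragraph (e) must be considered: (e) operates against (a): a current Annual Clearance is held. So (a) is unavailable.
Exception (b): items are individually labelled; aggregate throughput is 4,330 units, under the 5,260 units limit; the seller is a natural person — every condition holds. Turning to paragraphs (f)–(k): (f) applies — a current Annual Approval is held. (g) would limit (f) — the reference index is 646, under the 773 limit — but (h) sets (g) aside: (h) applies — a current General Clearance is held. (i) is not triggered (the baked goods contain no meat or seafood), so (h) stands. So (b) is unavailable.
Exception (c) is satisfied on its face — an ingredient notice is displayed; the coverage ratio is 6%, under the 7% limit; the baked goods are shelf-stable. But applying paragraph (l): (l) operates against (c): some sales are to a restaurant for resale. (c) is therefore removed.
All of (d)'s requirements are met (all sales are at a certified farmers' market; the number of selling days per month is 6, under the 8 limit; the registered capacity is 1,510 units, under the 1,830 units limit). Turning to paragraph (m): (m) is triggered — the compliance score is 39 points, meeting the 33 points threshold. So (d) is unavailable.
None of the exceptions is available; § 49.5 applies in full.

Yes — Keiko must hold a food-handler permit.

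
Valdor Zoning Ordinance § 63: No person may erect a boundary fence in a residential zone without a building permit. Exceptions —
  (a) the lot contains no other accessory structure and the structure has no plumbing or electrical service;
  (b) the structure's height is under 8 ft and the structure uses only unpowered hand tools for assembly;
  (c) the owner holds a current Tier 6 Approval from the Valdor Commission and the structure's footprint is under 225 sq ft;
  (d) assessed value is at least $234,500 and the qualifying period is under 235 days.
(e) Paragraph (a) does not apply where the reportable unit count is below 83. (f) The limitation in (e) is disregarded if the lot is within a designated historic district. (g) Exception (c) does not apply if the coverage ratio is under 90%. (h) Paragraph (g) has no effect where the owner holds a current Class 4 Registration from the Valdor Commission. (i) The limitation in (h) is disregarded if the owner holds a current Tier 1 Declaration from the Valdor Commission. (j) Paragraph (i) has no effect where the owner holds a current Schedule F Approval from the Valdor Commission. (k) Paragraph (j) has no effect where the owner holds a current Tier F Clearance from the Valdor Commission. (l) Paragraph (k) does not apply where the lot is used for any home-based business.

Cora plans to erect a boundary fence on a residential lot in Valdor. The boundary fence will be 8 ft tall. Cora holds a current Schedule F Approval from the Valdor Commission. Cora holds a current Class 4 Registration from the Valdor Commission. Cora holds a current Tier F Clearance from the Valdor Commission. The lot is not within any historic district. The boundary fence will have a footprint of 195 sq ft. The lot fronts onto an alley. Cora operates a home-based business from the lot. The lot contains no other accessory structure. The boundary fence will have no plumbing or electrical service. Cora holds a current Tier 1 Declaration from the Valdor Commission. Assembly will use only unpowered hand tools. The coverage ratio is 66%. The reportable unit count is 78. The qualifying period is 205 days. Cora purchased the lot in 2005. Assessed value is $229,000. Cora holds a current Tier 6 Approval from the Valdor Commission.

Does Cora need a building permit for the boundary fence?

Exception (a)'s conditions are all satisfied: the lot has no other accessory structure; there is no plumbing or electrical service. But applying paragraphs (e)–(f): (e) operates against (a): the reportable unit count is 78, below the 83 limit. (f), which would lift (e), does not operate here — the lot is not in a historic district. Exception (a) does not apply.
Exception (b) does not apply: the structure's height is 8 ft, not under 8 ft.
Exception (c)'s conditions are all satisfied: a current Tier 6 Approval is held; the structure's footprint is 195 sq ft, under the 225 sq ft limit. Considering the limiting provisions: (g) would limit (c) — the coverage ratio is 66%, under the 90% limit — but (h) sets (g) aside: (h) is triggered — a current Class 4 Registration is held. (i) is engaged (a current Tier 1 Declaration is held), but is itself disapplied by (j): (j) operates against (i): a current Schedule F Approval is held. (k) would limit (j) — a current Tier F Clearance is held — but (l) sets (k) aside: (l) is engaged — a home-based business operates on the lot. (c) remains available.
Exception (d) does not apply: assessed value is $229,000, short of $234,500.

No — exception (c) applies; Cora does not need a building permit.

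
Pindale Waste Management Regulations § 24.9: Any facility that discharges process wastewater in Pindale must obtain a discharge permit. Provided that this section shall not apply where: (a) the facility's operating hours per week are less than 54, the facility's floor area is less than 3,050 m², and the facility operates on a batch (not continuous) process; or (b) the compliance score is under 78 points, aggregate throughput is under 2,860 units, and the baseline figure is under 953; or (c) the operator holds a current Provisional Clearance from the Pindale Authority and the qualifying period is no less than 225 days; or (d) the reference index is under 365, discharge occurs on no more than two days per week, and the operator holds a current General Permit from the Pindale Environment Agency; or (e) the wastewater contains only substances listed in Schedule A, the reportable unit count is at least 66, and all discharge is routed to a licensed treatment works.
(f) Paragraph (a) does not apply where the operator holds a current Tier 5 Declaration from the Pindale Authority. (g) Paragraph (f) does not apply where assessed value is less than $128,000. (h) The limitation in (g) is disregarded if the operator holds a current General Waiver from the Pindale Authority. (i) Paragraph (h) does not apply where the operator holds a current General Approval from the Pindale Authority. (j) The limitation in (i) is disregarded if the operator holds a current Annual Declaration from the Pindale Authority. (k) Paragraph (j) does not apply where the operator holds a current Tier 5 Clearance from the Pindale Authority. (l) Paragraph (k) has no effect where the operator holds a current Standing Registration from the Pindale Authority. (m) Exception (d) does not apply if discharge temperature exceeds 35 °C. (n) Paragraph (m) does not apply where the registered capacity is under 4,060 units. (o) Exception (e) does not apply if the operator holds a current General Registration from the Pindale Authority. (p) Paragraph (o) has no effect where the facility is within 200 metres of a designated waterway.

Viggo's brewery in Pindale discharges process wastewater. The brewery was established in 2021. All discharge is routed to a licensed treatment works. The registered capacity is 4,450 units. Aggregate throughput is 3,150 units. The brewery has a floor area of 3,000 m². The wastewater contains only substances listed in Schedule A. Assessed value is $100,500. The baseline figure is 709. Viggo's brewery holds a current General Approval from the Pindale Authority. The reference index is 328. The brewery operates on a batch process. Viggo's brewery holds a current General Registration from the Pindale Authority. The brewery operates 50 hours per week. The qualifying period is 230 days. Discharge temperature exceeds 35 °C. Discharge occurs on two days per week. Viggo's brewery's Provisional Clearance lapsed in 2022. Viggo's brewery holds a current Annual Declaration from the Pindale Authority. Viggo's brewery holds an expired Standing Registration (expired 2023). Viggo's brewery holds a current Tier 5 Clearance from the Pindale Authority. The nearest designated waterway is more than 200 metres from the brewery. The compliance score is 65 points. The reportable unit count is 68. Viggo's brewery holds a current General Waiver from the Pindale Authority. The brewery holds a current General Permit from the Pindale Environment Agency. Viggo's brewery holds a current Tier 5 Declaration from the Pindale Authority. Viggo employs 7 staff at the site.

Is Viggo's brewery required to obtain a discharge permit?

Exception (a) is satisfied on its face — the facility's operating hours per week are 50, less than the 54 limit; the facility's floor area is 3,000 m², less than the 3,050 m² limit; the facility operates on a batch process. Applying paragraphs (f)–(l): (f) would limit (a) — a current Tier 5 Declaration is held — but (g) sets (f) aside: (g) applies — assessed value is $100,500, less than the $128,000 limit. (h) would limit (g) — a current General Waiver is held — but (i) sets (h) aside: (i) is engaged — a current General Approval is held. (j) is engaged (a current Annual Declaration is held), but is itself disapplied by (k): (k) applies — a current Tier 5 Clearance is held. (l), which would lift (k), does not operate here — no current Standing Registration is held. (a) remains available.
Exception (b) does not apply: aggregate throughput is 3,150 units, not under 2,860 units.
Exception (c) fails — there is no Provisional Clearance in force.
All of (d)'s requirements are met (the reference index is 328, under the 365 limit; discharge occurs on no more than two days per week; a current General Permit is held). But applying paragraphs (m)–(n): (m) is engaged — discharge temperature exceeds 35 °C. (n), which would lift (m), is not engaged — the registered capacity is 4,450 units, not under 4,060 units. So (d) is unavailable.
Exception (e): the wastewater is Schedule-A-only; the reportable unit count is 68, meeting the 66 threshold; discharge is routed to a licensed treatment works — every condition holds. However, paragraphs (o)–(p) must be considered: (o) operates against (e): a current General Registration is held. (p) does not operate here (the brewery is more than 200 m from any designated waterway), so (o) stands. (e) is therefore removed.

No — exception (a) applies; Viggo's brewery is not required to obtain a discharge permit.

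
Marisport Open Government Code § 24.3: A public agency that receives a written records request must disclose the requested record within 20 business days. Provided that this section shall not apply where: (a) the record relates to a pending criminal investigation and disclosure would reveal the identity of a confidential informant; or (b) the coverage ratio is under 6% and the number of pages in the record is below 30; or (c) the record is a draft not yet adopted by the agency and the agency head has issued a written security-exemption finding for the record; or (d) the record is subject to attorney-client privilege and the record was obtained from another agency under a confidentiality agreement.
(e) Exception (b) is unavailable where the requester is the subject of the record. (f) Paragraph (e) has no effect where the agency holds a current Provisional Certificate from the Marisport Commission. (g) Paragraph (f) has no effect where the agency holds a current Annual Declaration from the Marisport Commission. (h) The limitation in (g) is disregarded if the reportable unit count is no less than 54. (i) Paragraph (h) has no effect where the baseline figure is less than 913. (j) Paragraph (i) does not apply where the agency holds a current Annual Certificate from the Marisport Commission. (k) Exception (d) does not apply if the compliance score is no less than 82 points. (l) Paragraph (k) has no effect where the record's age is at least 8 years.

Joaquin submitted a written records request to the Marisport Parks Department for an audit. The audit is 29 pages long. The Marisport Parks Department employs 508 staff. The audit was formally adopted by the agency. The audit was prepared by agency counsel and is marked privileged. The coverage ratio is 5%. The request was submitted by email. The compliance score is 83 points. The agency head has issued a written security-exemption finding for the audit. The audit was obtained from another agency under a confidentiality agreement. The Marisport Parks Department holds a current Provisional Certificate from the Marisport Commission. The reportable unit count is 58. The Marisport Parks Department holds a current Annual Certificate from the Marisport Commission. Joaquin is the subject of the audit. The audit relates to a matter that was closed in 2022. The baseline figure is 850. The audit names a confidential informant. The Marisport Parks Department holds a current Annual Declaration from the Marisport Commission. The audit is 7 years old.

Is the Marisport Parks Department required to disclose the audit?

No — exception (b) applies; the Marisport Parks Department is not required to disclose the audit.

Exception (a) requires that the record relates to a pending criminal investigation; but the audit relates to a closed matter, so (a) is unavailable.
Exception (b) is satisfied on its face — the coverage ratio is 5%, under the 6% limit; the number of pages in the record is 29, below the 30 limit. As to paragraphs (e)–(j): (e) operates (Joaquin is the subject of the audit), but is set aside by (f): (f) operates against (e): a current Provisional Certificate is held. (g) would limit (f) — a current Annual Declaration is held — but (h) sets (g) aside: (h) is engaged — the reportable unit count is 58, meeting the 54 threshold. (i) would limit (h) — the baseline figure is 850, less than the 913 limit — but (j) sets (i) aside: (j) operates against (i): a current Annual Certificate is held. (b) remains available.
Exception (c) does not apply: the audit has been formally adopted.
All of (d)'s requirements are met (the audit is privileged; the audit was obtained under a confidentiality agreement). However, paragraphs (k)–(l) must be considered: (k) applies — the compliance score is 83 points, meeting the 82 points threshold. (l) is not triggered (the record's age is 7 years, short of 8 years), so (k) stands. (d) is therefore removed.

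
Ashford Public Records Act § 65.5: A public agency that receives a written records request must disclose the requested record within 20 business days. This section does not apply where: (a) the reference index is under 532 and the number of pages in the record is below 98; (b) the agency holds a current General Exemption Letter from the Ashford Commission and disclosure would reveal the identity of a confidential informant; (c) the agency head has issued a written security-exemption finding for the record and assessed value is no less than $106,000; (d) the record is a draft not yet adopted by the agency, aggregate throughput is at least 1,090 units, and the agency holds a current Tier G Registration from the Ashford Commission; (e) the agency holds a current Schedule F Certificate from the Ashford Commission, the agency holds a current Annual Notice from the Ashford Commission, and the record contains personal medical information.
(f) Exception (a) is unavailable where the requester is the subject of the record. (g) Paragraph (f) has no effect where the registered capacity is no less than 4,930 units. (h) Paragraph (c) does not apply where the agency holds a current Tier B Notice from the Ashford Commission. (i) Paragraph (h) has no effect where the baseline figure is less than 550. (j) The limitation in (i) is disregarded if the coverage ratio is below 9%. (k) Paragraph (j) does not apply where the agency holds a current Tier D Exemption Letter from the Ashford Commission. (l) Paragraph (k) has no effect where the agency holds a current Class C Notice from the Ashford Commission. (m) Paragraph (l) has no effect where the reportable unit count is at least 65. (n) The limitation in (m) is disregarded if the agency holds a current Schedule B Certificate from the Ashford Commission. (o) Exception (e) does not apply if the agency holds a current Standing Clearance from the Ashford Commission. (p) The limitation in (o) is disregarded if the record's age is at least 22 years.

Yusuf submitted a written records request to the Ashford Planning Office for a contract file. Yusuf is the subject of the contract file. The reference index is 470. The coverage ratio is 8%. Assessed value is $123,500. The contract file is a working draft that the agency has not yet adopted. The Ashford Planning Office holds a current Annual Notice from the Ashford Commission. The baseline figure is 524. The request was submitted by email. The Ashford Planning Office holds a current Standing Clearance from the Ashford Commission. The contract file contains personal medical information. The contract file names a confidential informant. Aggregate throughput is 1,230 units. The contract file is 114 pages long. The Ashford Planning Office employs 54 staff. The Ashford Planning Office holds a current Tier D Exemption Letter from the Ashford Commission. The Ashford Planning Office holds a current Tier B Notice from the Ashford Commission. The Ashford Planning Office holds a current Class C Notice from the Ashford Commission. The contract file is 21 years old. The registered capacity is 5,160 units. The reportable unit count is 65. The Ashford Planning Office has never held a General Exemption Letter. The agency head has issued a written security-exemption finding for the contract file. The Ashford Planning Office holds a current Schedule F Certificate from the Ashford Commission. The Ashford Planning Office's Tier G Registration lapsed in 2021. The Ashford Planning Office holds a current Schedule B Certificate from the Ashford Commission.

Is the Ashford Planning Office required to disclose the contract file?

Yes — the Ashford Planning Office must disclose the contract file.

Exception (a) requires that the number of pages in the record is below 98; but the number of pages in the record is 114, not below 98, so (a) is unavailable.
Exception (b) fails — there is no General Exemption Letter in force.
Exception (c)'s conditions are all satisfied: a written security-exemption finding has been issued; assessed value is $123,500, meeting the $106,000 threshold. But applying paragraphs (h)–(n): (h) operates against (c): a current Tier B Notice is held. (i) is engaged (the baseline figure is 524, less than the 550 limit), but is overridden by (j): (j) operates against (i): the coverage ratio is 8%, below the 9% limit. (k) is engaged (a current Tier D Exemption Letter is held), but is itself disapplied by (l): (l) operates against (k): a current Class C Notice is held. (m) would limit (l) — the reportable unit count is 65, meeting the 65 threshold — but (n) sets (m) aside: (n) operates against (m): a current Schedule B Certificate is held. So (c) is unavailable.
Exception (d) fails — the Tier G Registration is not current.
Exception (e): a current Schedule F Certificate is held; a current Annual Notice is held; the contract file contains personal medical information — every condition holds. Turning to paragraphs (o)–(p): (o) operates against (e): a current Standing Clearance is held. (p) does not operate here (the record's age is 21 years, short of 22 years), so (o) stands. So (e) is unavailable.
Every exception is unavailable, so the rule governs.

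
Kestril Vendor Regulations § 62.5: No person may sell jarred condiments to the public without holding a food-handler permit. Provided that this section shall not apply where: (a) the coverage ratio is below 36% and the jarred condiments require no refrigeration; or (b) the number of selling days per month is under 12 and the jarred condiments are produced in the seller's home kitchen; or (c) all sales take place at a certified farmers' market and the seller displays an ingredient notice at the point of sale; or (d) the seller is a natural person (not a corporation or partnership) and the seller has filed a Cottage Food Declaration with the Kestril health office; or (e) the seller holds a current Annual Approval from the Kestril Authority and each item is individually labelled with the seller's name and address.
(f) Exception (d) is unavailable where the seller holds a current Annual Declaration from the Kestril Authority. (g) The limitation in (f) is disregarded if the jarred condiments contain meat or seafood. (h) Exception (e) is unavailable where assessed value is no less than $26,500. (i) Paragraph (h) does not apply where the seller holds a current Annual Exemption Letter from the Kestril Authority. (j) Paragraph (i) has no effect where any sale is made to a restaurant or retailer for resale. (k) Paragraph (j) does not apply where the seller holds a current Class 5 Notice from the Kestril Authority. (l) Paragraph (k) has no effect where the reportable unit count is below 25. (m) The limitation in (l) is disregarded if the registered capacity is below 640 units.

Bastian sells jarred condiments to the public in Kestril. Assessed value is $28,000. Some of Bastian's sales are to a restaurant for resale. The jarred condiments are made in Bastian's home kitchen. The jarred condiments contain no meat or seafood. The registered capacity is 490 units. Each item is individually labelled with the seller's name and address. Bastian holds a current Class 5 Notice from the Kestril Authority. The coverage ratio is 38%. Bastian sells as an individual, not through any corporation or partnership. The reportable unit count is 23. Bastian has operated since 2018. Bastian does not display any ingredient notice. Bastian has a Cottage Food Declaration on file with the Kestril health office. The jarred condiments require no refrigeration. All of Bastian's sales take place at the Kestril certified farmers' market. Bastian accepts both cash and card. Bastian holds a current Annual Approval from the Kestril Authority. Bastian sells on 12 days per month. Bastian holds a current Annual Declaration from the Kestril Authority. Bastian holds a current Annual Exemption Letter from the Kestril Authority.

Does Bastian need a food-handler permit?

Exception (a) does not apply: the coverage ratio is 38%, not below 36%.
Exception (b) requires that the number of selling days per month is under 12; but the number of selling days per month is 12, not under 12, so (b) is unavailable.
Exception (c) requires that the seller displays an ingredient notice at the point of sale; but no ingredient notice is displayed, so (c) is unavailable.
Exception (d): the seller is a natural person; a Cottage Food Declaration is on file — every condition holds. But applying paragraphs (f)–(g): (f) operates against (d): a current Annual Declaration is held. (g), which would lift (f), is inapplicable — the jarred condiments contain no meat or seafood. (d) is therefore removed.
Exception (e): a current Annual Approval is held; items are individually labelled — every condition holds. Under paragraphs (h)–(m): (h) would limit (e) — assessed value is $28,000, meeting the $26,500 threshold — but (i) sets (h) aside: (i) is triggered — a current Annual Exemption Letter is held. (j) would limit (i) — some sales are to a restaurant for resale — but (k) sets (j) aside: (k) operates against (j): a current Class 5 Notice is held. (l) is triggered (the reportable unit count is 23, below the 25 limit), but is itself disapplied by (m): (m) operates — the registered capacity is 490 units, below the 640 units limit. (e) remains available.

No — exception (e) applies; Bastian is not required to hold a food-handler permit.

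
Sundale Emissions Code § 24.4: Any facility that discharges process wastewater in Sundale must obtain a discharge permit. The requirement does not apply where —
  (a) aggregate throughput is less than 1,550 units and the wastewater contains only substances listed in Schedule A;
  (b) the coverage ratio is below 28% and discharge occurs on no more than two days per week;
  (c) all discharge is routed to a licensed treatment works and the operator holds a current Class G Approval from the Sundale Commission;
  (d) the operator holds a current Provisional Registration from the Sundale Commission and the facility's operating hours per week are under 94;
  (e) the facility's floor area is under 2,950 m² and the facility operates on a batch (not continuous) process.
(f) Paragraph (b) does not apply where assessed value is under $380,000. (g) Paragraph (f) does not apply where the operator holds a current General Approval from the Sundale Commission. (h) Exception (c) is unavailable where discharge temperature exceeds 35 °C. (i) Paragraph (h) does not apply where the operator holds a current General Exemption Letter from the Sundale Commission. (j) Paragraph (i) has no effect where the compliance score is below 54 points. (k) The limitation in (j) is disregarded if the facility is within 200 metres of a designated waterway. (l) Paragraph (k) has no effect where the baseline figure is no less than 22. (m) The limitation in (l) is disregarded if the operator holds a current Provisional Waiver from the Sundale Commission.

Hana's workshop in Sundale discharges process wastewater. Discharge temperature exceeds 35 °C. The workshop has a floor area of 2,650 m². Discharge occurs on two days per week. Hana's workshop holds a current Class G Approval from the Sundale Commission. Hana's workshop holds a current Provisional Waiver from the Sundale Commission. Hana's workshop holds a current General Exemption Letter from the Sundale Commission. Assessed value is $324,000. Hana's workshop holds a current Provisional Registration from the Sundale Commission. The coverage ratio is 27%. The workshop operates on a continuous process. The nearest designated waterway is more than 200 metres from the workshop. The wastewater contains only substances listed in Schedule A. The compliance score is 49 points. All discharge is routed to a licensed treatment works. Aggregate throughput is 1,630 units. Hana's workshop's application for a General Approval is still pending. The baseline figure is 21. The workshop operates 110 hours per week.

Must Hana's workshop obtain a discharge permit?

Yes — Hana's workshop must obtain a discharge permit.

Exception (a) does not apply: aggregate throughput is 1,630 units, not less than 1,550 units.
Exception (b) is satisfied on its face — the coverage ratio is 27%, below the 28% limit; discharge occurs on no more than two days per week. However, paragraphs (f)–(g) must be considered: (f) operates — assessed value is $324,000, under the $380,000 limit. (g), which would lift (f), does not operate here — the General Approval is not current. (b) is therefore removed.
All of (c)'s requirements are met (discharge is routed to a licensed treatment works; a current Class G Approval is held). But applying paragraphs (h)–(m): (h) is triggered — discharge temperature exceeds 35 °C. (i) would limit (h) — a current General Exemption Letter is held — but (j) sets (i) aside: (j) applies — the compliance score is 49 points, below the 54 points limit. (k) is not triggered (the workshop is more than 200 m from any designated waterway), so (j) stands. (c) is therefore removed.
Exception (d) fails — the facility's operating hours per week are 110, not under 94.
Exception (e) does not apply: the facility operates on a continuous process.
None of the exceptions is available; § 24.4 applies in full.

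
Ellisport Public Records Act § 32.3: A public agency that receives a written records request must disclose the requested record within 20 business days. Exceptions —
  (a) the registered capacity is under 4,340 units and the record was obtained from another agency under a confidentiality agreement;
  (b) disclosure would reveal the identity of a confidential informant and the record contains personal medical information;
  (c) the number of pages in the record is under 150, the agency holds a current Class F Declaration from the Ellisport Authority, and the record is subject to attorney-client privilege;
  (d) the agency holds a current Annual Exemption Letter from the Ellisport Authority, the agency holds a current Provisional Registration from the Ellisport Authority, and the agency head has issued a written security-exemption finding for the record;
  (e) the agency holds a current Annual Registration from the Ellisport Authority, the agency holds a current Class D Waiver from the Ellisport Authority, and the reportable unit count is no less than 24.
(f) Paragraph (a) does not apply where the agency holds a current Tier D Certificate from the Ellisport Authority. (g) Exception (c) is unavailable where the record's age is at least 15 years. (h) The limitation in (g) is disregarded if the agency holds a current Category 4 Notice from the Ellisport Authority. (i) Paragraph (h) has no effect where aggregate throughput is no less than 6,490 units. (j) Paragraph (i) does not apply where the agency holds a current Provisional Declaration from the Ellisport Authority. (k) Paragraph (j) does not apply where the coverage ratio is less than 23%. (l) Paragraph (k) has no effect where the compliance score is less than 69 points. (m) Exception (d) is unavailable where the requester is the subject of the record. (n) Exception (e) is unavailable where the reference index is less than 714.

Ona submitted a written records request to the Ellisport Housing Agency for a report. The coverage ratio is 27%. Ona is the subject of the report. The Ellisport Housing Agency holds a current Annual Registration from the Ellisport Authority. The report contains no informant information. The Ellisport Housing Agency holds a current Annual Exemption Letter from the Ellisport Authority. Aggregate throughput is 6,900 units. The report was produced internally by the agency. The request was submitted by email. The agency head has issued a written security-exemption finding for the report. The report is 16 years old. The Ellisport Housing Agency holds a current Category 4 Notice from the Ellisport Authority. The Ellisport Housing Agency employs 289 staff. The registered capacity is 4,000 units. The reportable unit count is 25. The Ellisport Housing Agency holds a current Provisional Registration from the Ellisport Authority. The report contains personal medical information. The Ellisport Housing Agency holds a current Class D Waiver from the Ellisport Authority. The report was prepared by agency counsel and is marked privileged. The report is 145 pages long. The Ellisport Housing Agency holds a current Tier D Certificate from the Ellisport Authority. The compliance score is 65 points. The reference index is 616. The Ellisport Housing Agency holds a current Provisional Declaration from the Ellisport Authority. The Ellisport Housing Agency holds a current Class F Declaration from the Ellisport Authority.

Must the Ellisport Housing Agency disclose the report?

Exception (a) does not apply: the report was produced internally.
Exception (b) does not apply: the report contains no informant information.
All of (c)'s requirements are met (the number of pages in the record is 145, under the 150 limit; a current Class F Declaration is held; the report is privileged). Applying paragraphs (g)–(l): (g) would limit (c) — the record's age is 16 years, meeting the 15 years threshold — but (h) sets (g) aside: (h) operates against (g): a current Category 4 Notice is held. (i) applies (aggregate throughput is 6,900 units, meeting the 6,490 units threshold), but is displaced by (j): (j) is triggered — a current Provisional Declaration is held. (k) is not engaged (the coverage ratio is 27%, not less than 23%), so (j) stands. Exception (c) stands.
Exception (d)'s conditions are all satisfied: a current Annual Exemption Letter is held; a current Provisional Registration is held; a written security-exemption finding has been issued. But applying paragraph (m): (m) is triggered — Ona is the subject of the report. So (d) is unavailable.
Exception (e) is satisfied on its face — a current Annual Registration is held; a current Class D Waiver is held; the reportable unit count is 25, meeting the 24 threshold. But: (n) applies — the reference index is 616, less than the 714 limit. So (e) is unavailable.

No — exception (c) applies; the Ellisport Housing Agency is not required to disclose the report.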